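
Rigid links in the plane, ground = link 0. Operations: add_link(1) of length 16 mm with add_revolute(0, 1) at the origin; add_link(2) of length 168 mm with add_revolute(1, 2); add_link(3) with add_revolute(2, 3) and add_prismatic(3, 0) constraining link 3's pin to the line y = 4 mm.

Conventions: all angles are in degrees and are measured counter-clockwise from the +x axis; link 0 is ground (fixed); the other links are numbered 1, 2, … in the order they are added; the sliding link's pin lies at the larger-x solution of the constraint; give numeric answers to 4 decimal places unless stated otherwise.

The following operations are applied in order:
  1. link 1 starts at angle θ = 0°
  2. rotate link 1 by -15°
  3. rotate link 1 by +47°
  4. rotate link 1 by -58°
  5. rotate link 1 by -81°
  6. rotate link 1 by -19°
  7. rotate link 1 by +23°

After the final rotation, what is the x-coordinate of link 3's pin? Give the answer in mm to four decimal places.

geometry: r = 16 mm, L = 168 mm, e = 4 mm; θ starts at 0°
rotate link 1 by -15°: θ ← 0° -15° = -15°
rotate link 1 by +47°: θ ← -15° +47° = 32°
rotate link 1 by -58°: θ ← 32° -58° = -26°
rotate link 1 by -81°: θ ← -26° -81° = -107°
rotate link 1 by -19°: θ ← -107° -19° = -126°
rotate link 1 by +23°: θ ← -126° +23° = -103°
crank pin P = (r cos θ, r sin θ) = (-3.599217, -15.589921)
h = r sin θ − e = -15.589921 − 4 = -19.589921
x = r cos θ + √(L² − h²) = -3.599217 + 166.853933 = 163.254716

163.2547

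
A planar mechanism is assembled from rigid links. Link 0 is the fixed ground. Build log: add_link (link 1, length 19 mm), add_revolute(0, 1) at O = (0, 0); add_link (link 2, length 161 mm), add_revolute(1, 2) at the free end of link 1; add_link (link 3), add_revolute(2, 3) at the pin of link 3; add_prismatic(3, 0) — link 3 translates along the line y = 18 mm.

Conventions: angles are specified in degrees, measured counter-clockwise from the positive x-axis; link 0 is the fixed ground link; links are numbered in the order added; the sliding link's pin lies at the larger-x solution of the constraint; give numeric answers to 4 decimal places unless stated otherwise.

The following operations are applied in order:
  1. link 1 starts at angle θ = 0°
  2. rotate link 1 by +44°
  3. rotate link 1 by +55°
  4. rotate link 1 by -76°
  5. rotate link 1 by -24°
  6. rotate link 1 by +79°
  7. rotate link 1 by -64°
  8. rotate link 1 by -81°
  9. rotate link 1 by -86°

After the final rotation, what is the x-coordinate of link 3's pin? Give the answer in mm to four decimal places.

geometry: r = 19 mm, L = 161 mm, e = 18 mm; θ starts at 0°
rotate link 1 by +44°: θ ← 0° +44° = 44°
rotate link 1 by +55°: θ ← 44° +55° = 99°
rotate link 1 by -76°: θ ← 99° -76° = 23°
rotate link 1 by -24°: θ ← 23° -24° = -1°
rotate link 1 by +79°: θ ← -1° +79° = 78°
rotate link 1 by -64°: θ ← 78° -64° = 14°
rotate link 1 by -81°: θ ← 14° -81° = -67°
rotate link 1 by -86°: θ ← -67° -86° = -153°
crank pin P = (r cos θ, r sin θ) = (-16.929124, -8.625819)
h = r sin θ − e = -8.625819 − 18 = -26.625819
x = r cos θ + √(L² − h²) = -16.929124 + 158.783078 = 141.853954

141.8540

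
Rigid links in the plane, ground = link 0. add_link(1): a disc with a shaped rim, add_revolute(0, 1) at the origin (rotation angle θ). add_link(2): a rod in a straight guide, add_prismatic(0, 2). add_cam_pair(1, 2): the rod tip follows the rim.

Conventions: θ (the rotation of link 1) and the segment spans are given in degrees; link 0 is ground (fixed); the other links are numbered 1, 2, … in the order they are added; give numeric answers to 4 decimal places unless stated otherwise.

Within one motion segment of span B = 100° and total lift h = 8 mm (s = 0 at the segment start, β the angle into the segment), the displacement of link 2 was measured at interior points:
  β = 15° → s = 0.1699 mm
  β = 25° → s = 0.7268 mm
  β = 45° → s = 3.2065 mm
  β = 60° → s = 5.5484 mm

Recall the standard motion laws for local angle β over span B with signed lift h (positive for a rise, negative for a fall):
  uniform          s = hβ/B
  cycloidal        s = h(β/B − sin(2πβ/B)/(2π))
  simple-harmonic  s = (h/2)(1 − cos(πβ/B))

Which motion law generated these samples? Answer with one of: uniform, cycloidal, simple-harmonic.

candidates at β/B = r: uniform s = h·r (linear in β); cycloidal s = h·(r − sin(2πr)/(2π)); simple-harmonic s = (h/2)(1 − cos(πr))
β=15°: printed 0.1699 | uniform 1.2000, cycloidal 0.1699, simple-harmonic 0.4360
β=25°: printed 0.7268 | uniform 2.0000, cycloidal 0.7268, simple-harmonic 1.1716
β=45°: printed 3.2065 | uniform 3.6000, cycloidal 3.2065, simple-harmonic 3.3743
β=60°: printed 5.5484 | uniform 4.8000, cycloidal 5.5484, simple-harmonic 5.2361
only one law matches every sample → cycloidal

cycloidal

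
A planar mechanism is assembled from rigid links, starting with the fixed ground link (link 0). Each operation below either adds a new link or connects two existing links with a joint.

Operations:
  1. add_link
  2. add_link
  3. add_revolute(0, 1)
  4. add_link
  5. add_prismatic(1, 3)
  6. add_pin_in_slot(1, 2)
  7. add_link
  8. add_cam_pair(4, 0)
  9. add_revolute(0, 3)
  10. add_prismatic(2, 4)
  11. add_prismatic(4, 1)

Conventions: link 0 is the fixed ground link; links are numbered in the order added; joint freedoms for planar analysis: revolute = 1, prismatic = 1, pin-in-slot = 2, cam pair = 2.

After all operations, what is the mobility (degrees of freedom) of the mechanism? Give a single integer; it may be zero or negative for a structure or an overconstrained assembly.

link 0 = ground. State L|J1|J2 = 1|0|0
+link1  2|0|0
+link2  3|0|0
R(0,1) f=1→J1  3|1|0
+link3  4|1|0
P(1,3) f=1→J1  4|2|0
PS(1,2) f=2→J2  4|2|1
+link4  5|2|1
C(4,0) f=2→J2  5|2|2
R(0,3) f=1→J1  5|3|2
P(2,4) f=1→J1  5|4|2
P(4,1) f=1→J1  5|5|2
M = 3(5−1)−2·5−2 = 12−10−2 = 0

M = 0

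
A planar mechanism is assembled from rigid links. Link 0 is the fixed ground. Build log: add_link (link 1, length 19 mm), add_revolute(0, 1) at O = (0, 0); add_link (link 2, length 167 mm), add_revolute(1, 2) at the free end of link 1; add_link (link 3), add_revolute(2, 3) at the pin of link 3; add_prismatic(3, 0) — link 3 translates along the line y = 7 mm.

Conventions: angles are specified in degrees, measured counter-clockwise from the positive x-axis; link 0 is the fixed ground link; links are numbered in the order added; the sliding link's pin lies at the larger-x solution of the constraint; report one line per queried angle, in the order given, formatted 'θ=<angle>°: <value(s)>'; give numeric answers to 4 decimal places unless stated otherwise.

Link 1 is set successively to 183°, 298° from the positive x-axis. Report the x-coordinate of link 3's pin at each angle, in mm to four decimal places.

geometry: r = 19 mm, L = 167 mm, e = 7 mm
θ=183°: crank pin P = (r cos θ, r sin θ) = (-18.973961, -0.994383)
θ=183°: h = r sin θ − e = -0.994383 − 7 = -7.994383
θ=183°: x = r cos θ + √(L² − h²) = -18.973961 + 166.808542 = 147.834581
θ=298°: crank pin P = (r cos θ, r sin θ) = (8.919960, -16.776004)
θ=298°: h = r sin θ − e = -16.776004 − 7 = -23.776004
θ=298°: x = r cos θ + √(L² − h²) = 8.919960 + 165.298825 = 174.218785

θ=183°: 147.8346
θ=298°: 174.2188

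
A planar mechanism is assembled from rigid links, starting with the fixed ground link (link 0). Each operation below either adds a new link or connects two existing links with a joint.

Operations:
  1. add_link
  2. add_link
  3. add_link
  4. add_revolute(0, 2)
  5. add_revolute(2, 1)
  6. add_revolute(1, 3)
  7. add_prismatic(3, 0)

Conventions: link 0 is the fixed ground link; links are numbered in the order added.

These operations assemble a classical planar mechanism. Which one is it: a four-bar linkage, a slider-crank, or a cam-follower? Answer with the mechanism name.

links: 4 (incl. ground); joints: 3 revolute, 1 prismatic, 0 higher (cam) pair, forming one closed loop
4 links, 3 revolutes + 1 prismatic in one loop → slider-crank

slider-crank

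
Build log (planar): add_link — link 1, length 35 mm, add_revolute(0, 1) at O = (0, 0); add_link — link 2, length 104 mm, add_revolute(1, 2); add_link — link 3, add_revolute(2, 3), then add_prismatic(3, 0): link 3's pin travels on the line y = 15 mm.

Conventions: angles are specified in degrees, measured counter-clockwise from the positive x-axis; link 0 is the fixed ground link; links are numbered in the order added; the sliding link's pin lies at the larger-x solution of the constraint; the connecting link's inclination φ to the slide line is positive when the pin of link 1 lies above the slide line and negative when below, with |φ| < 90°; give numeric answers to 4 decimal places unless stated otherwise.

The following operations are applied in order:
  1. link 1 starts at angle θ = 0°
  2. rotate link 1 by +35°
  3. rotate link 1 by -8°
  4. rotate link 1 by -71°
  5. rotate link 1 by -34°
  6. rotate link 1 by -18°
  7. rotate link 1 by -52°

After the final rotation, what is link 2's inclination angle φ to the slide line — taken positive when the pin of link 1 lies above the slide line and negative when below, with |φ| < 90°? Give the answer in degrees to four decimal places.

geometry: r = 35 mm, L = 104 mm, e = 15 mm; θ starts at 0°
rotate link 1 by +35°: θ ← 0° +35° = 35°
rotate link 1 by -8°: θ ← 35° -8° = 27°
rotate link 1 by -71°: θ ← 27° -71° = -44°
rotate link 1 by -34°: θ ← -44° -34° = -78°
rotate link 1 by -18°: θ ← -78° -18° = -96°
rotate link 1 by -52°: θ ← -96° -52° = -148°
h = r sin θ − e = -18.547174 − 15 = -33.547174
sin φ = h / L = -33.547174 / 104 = -0.32256898
φ = arcsin(-0.32256898) = -18.818357°

-18.8184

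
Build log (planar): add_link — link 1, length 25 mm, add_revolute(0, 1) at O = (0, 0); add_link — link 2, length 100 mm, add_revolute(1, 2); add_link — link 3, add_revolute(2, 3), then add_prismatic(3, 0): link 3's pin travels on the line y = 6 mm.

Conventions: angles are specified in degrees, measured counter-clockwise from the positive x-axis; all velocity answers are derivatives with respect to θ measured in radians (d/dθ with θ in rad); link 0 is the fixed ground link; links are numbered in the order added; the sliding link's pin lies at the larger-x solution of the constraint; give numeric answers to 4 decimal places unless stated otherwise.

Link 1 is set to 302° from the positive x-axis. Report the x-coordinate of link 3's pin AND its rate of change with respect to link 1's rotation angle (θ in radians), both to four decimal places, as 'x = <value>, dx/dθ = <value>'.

geometry: r = 25 mm, L = 100 mm, e = 6 mm
crank pin P = (r cos θ, r sin θ) = (13.247982, -21.201202)
h = r sin θ − e = -21.201202 − 6 = -27.201202
x = r cos θ + √(L² − h²) = 13.247982 + 96.229385 = 109.477367
dx/dθ = −r sin θ − h·r cos θ/√(L² − h²) (θ in radians; h = -27.201202) = 24.946015

x = 109.4774, dx/dθ = 24.9460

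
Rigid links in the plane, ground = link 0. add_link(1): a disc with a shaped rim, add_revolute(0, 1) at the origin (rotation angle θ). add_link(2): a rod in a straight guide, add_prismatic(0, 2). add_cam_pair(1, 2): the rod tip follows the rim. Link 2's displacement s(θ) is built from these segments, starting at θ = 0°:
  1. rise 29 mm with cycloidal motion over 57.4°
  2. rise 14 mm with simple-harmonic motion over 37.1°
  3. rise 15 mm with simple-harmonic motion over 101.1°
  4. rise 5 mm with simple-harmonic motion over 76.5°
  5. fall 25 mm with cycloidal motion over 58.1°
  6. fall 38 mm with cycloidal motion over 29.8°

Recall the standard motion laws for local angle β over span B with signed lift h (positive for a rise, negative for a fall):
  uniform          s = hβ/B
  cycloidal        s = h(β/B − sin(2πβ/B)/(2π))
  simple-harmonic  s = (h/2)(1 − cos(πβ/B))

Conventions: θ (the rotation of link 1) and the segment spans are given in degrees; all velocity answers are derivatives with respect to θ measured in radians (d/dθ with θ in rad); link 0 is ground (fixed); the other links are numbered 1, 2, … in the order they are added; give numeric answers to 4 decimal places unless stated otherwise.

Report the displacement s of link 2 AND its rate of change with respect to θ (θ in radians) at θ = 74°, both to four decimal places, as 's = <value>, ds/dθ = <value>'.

segment 1 (0° to 57.4°, cycloidal, h = 29) is passed completely: s = 0.0000 + (29) = 29.0000
θ = 74° falls in segment 2 (57.4° to 94.5°, simple-harmonic, h = 14): β = 74 − 57.4 = 16.6°, B = 37.1°; Δs = 14/2·(1 − cos(π·0.4474)) = 5.8494; s = 29.0000 + 5.8494 = 34.8494
velocity in seg [57.4°–94.5°] (simple-harmonic), θ in radians: β = 16.6° = 0.2897 rad, B = 37.1° = 0.6475 rad; ds/dθ = (πh/(2B)) sin(πβ/B) = (π·14/(2·0.6475)) sin(π·0.4474) = 33.500308 mm/rad

s = 34.8494, ds/dθ = 33.5003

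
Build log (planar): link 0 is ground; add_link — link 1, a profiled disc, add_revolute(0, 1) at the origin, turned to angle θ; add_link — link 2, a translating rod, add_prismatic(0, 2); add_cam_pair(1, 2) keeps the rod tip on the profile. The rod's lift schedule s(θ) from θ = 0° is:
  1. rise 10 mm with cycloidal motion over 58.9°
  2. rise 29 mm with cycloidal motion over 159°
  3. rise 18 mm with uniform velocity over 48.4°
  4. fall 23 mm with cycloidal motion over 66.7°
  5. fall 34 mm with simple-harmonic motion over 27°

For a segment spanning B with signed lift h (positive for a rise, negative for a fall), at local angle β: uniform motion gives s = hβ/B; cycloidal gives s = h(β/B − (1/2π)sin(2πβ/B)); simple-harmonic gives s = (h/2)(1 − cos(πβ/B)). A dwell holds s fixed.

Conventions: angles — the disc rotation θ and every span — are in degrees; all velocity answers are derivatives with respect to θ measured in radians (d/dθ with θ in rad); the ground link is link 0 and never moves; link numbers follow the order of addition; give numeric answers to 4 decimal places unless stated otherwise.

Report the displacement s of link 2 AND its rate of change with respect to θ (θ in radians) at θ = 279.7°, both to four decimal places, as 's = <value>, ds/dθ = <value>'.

seg 1 [0°–58.9°] cycloidal, h=10: full span → s += 10 → s = 10.0000
seg 2 [58.9°–217.9°] cycloidal, h=29: full span → s += 29 → s = 39.0000
seg 3 [217.9°–266.3°] uniform, h=18: full span → s += 18 → s = 57.0000
seg 4 [266.3°–333°] cycloidal, h=-23: θ=279.7° here. β=13.4, B=66.7. -23·(0.2009 − sin(2π·0.2009)/(2π)) = -1.1329 → s = 55.8671
velocity in seg [266.3°–333°] (cycloidal), θ in radians: β = 13.4° = 0.2339 rad, B = 66.7° = 1.1641 rad; ds/dθ = (h/B)(1 − cos(2πβ/B)) = ((-23)/1.1641)(1 − cos(2π·0.2009)) = -13.758165 mm/rad

s = 55.8671, ds/dθ = -13.7582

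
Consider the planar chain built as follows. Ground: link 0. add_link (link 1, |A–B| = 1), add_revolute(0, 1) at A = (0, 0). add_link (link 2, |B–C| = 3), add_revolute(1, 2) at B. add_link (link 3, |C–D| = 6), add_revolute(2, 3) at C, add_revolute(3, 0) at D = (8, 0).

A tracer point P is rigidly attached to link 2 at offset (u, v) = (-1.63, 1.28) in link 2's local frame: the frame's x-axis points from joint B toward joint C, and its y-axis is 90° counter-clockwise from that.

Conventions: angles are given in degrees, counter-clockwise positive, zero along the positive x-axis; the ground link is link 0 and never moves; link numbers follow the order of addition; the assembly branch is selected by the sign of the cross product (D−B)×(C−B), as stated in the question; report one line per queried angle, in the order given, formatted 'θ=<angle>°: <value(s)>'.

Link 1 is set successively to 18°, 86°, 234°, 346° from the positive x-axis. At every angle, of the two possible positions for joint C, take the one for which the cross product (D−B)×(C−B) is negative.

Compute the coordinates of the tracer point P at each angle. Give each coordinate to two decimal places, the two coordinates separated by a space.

A=(0,0), D=(8.00,0)
θ=18°: B = A + 1.00·(cos18°, sin18°) = (0.9511, 0.3090)
θ=18°: |BD| = 7.0557
θ=18°: circle(B,3.00) ∩ circle(D,6.00): a=1.6145, h=2.5285
θ=18°:   candidates: C₊=(2.6748,2.7644) cross=17.840; C₋=(2.4533,-2.2878) cross=-17.840
θ=18°:   branch - wants cross < 0 → take C=(2.4533,-2.2878) (cross=-17.840)
θ=18°: ex = (C−B)/|BC| = (0.5007,-0.8656); ey = (0.8656,0.5007)
θ=18°: P = B + -1.63·ex + 1.28·ey = (1.2428,2.3609)
θ=86°: B = A + 1.00·(cos86°, sin86°) = (0.0698, 0.9976)
θ=86°: |BD| = 7.9927
θ=86°: circle(B,3.00) ∩ circle(D,6.00): a=2.3073, h=1.9173
θ=86°:   candidates: C₊=(2.5984,2.6119) cross=15.325; C₋=(2.1198,-1.1928) cross=-15.325
θ=86°:   branch - wants cross < 0 → take C=(2.1198,-1.1928) (cross=-15.325)
θ=86°: ex = (C−B)/|BC| = (0.6833,-0.7301); ey = (0.7301,0.6833)
θ=86°: P = B + -1.63·ex + 1.28·ey = (-0.1095,3.0623)
θ=234°: B = A + 1.00·(cos234°, sin234°) = (-0.5878, -0.8090)
θ=234°: |BD| = 8.6258
θ=234°: circle(B,3.00) ∩ circle(D,6.00): a=2.7478, h=1.2039
θ=234°:   candidates: C₊=(2.0350,0.6473) cross=10.385; C₋=(2.2609,-1.7499) cross=-10.385
θ=234°:   branch - wants cross < 0 → take C=(2.2609,-1.7499) (cross=-10.385)
θ=234°: ex = (C−B)/|BC| = (0.9495,-0.3136); ey = (0.3136,0.9495)
θ=234°: P = B + -1.63·ex + 1.28·ey = (-1.7341,0.9176)
θ=346°: B = A + 1.00·(cos346°, sin346°) = (0.9703, -0.2419)
θ=346°: |BD| = 7.0339
θ=346°: circle(B,3.00) ∩ circle(D,6.00): a=1.5976, h=2.5392
θ=346°:   candidates: C₊=(2.4797,2.3507) cross=17.860; C₋=(2.6543,-2.7247) cross=-17.860
θ=346°:   branch - wants cross < 0 → take C=(2.6543,-2.7247) (cross=-17.860)
θ=346°: ex = (C−B)/|BC| = (0.5613,-0.8276); ey = (0.8276,0.5613)
θ=346°: P = B + -1.63·ex + 1.28·ey = (1.1146,1.8256)

θ=18°: 1.24 2.36
θ=86°: -0.11 3.06
θ=234°: -1.73 0.92
θ=346°: 1.11 1.83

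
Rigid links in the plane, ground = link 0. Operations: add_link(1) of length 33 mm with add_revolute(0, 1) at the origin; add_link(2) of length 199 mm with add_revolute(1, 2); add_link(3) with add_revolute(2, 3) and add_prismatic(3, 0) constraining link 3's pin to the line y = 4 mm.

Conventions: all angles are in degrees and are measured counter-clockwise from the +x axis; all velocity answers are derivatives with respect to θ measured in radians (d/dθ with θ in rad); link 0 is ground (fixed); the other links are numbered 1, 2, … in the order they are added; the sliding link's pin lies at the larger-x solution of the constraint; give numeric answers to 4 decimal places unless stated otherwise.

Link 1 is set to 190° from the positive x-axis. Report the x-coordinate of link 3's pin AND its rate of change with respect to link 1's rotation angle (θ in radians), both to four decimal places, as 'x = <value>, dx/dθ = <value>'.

geometry: r = 33 mm, L = 199 mm, e = 4 mm
crank pin P = (r cos θ, r sin θ) = (-32.498656, -5.730390)
h = r sin θ − e = -5.730390 − 4 = -9.730390
x = r cos θ + √(L² − h²) = -32.498656 + 198.761967 = 166.263311
dx/dθ = −r sin θ − h·r cos θ/√(L² − h²) (θ in radians; h = -9.730390) = 4.139419

x = 166.2633, dx/dθ = 4.1394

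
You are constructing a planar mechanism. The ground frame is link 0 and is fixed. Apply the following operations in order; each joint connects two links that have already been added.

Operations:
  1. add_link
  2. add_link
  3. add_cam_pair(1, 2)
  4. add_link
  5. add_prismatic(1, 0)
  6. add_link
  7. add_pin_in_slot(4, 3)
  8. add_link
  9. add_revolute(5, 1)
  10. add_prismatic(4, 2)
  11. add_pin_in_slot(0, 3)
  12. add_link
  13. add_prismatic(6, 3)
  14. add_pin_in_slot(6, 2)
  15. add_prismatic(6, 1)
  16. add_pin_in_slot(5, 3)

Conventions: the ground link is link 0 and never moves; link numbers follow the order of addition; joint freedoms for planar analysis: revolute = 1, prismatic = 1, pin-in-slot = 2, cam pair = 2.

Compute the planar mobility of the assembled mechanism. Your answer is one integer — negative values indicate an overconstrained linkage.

ground; <1,0,0>
#1 <2,0,0>
#2 <3,0,0>
C:1↔2 J2 <3,0,1>
#3 <4,0,1>
P:1↔0 J1 <4,1,1>
#4 <5,1,1>
PS:4↔3 J2 <5,1,2>
#5 <6,1,2>
R:5↔1 J1 <6,2,2>
P:4↔2 J1 <6,3,2>
PS:0↔3 J2 <6,3,3>
#6 <7,3,3>
P:6↔3 J1 <7,4,3>
PS:6↔2 J2 <7,4,4>
P:6↔1 J1 <7,5,4>
PS:5↔3 J2 <7,5,5>
3×6 − 2×5 − 1×5 = 3

M = 3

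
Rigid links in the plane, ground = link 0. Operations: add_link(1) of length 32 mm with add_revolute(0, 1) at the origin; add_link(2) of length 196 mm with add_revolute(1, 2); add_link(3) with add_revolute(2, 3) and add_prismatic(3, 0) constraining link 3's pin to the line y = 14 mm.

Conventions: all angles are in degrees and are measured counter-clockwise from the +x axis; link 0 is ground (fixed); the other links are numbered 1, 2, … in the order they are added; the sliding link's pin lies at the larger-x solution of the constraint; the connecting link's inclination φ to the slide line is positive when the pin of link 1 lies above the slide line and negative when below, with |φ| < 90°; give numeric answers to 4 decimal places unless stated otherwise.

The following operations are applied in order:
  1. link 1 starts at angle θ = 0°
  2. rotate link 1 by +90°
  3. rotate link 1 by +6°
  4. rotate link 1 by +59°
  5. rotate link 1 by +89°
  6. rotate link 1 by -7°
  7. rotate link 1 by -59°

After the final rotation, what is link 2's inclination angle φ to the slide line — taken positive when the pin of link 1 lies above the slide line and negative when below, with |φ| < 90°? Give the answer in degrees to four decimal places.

geometry: r = 32 mm, L = 196 mm, e = 14 mm; θ starts at 0°
rotate link 1 by +90°: θ ← 0° +90° = 90°
rotate link 1 by +6°: θ ← 90° +6° = 96°
rotate link 1 by +59°: θ ← 96° +59° = 155°
rotate link 1 by +89°: θ ← 155° +89° = 244°
rotate link 1 by -7°: θ ← 244° -7° = 237°
rotate link 1 by -59°: θ ← 237° -59° = 178°
h = r sin θ − e = 1.116784 − 14 = -12.883216
sin φ = h / L = -12.883216 / 196 = -0.06573069
φ = arcsin(-0.06573069) = -3.768809°

-3.7688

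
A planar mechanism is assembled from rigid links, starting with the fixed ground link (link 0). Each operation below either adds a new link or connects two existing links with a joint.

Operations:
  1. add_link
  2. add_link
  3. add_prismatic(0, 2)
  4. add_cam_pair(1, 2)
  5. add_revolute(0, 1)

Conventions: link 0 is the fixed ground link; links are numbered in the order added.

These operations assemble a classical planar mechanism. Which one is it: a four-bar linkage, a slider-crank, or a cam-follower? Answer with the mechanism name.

links: 3 (incl. ground); joints: 1 revolute, 1 prismatic, 1 higher (cam) pair, forming one closed loop
3 links, revolute + prismatic + higher pair in one loop → cam-follower

cam-follower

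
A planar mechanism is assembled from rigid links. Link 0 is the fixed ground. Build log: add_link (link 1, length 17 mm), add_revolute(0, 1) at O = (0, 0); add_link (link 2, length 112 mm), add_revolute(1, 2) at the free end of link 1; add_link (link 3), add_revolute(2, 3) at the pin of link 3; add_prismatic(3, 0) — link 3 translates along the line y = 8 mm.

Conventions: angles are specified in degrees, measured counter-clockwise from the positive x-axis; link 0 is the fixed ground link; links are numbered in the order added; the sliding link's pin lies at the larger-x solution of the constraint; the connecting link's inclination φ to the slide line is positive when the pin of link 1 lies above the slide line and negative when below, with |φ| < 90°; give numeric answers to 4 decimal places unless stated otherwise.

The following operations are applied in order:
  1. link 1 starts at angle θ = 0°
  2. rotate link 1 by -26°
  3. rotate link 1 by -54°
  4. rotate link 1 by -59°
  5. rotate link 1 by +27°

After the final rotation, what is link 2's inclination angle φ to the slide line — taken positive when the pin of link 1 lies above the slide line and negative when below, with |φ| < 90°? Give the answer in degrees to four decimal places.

geometry: r = 17 mm, L = 112 mm, e = 8 mm; θ starts at 0°
rotate link 1 by -26°: θ ← 0° -26° = -26°
rotate link 1 by -54°: θ ← -26° -54° = -80°
rotate link 1 by -59°: θ ← -80° -59° = -139°
rotate link 1 by +27°: θ ← -139° +27° = -112°
h = r sin θ − e = -15.762126 − 8 = -23.762126
sin φ = h / L = -23.762126 / 112 = -0.21216184
φ = arcsin(-0.21216184) = -12.249071°

-12.2491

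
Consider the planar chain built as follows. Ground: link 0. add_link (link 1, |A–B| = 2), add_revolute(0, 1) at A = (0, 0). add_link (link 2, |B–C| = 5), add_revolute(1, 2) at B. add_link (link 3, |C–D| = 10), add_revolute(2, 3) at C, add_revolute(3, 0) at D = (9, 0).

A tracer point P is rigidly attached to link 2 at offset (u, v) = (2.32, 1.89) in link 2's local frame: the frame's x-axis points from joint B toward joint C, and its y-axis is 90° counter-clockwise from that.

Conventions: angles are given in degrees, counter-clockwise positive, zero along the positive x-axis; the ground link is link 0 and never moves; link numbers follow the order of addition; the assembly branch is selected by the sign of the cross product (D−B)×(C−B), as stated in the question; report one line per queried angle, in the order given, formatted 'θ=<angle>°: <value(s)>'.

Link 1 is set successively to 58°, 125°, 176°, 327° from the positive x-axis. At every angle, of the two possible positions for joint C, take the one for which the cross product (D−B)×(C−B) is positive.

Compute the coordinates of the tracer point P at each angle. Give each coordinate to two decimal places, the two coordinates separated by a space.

A=(0,0), D=(9.00,0)
θ=58°: B = A + 2.00·(cos58°, sin58°) = (1.0598, 1.6961)
θ=58°: |BD| = 8.1193
θ=58°: circle(B,5.00) ∩ circle(D,10.00): a=-0.5590, h=4.9687
θ=58°:   candidates: C₊=(1.5511,6.6719) cross=40.342; C₋=(-0.5247,-3.0462) cross=-40.342
θ=58°:   branch + wants cross > 0 → take C=(1.5511,6.6719) (cross=40.342)
θ=58°: ex = (C−B)/|BC| = (0.0983,0.9952); ey = (-0.9952,0.0983)
θ=58°: P = B + 2.32·ex + 1.89·ey = (-0.5931,4.1906)
θ=125°: B = A + 2.00·(cos125°, sin125°) = (-1.1472, 1.6383)
θ=125°: |BD| = 10.2786
θ=125°: circle(B,5.00) ∩ circle(D,10.00): a=1.4909, h=4.7725
θ=125°:   candidates: C₊=(1.0854,6.1122) cross=49.055; C₋=(-0.4360,-3.3109) cross=-49.055
θ=125°:   branch + wants cross > 0 → take C=(1.0854,6.1122) (cross=49.055)
θ=125°: ex = (C−B)/|BC| = (0.4465,0.8948); ey = (-0.8948,0.4465)
θ=125°: P = B + 2.32·ex + 1.89·ey = (-1.8024,4.5581)
θ=176°: B = A + 2.00·(cos176°, sin176°) = (-1.9951, 0.1395)
θ=176°: |BD| = 10.9960
θ=176°: circle(B,5.00) ∩ circle(D,10.00): a=2.0877, h=4.5433
θ=176°:   candidates: C₊=(0.1500,4.6560) cross=49.958; C₋=(0.0347,-4.4299) cross=-49.958
θ=176°:   branch + wants cross > 0 → take C=(0.1500,4.6560) (cross=49.958)
θ=176°: ex = (C−B)/|BC| = (0.4290,0.9033); ey = (-0.9033,0.4290)
θ=176°: P = B + 2.32·ex + 1.89·ey = (-2.7070,3.0460)
θ=327°: B = A + 2.00·(cos327°, sin327°) = (1.6773, -1.0893)
θ=327°: |BD| = 7.4032
θ=327°: circle(B,5.00) ∩ circle(D,10.00): a=-1.3637, h=4.8104
θ=327°:   candidates: C₊=(-0.3793,3.4681) cross=35.613; C₋=(1.0362,-6.0480) cross=-35.613
θ=327°:   branch + wants cross > 0 → take C=(-0.3793,3.4681) (cross=35.613)
θ=327°: ex = (C−B)/|BC| = (-0.4113,0.9115); ey = (-0.9115,-0.4113)
θ=327°: P = B + 2.32·ex + 1.89·ey = (-0.9997,0.2479)

θ=58°: -0.59 4.19
θ=125°: -1.80 4.56
θ=176°: -2.71 3.05
θ=327°: -1.00 0.25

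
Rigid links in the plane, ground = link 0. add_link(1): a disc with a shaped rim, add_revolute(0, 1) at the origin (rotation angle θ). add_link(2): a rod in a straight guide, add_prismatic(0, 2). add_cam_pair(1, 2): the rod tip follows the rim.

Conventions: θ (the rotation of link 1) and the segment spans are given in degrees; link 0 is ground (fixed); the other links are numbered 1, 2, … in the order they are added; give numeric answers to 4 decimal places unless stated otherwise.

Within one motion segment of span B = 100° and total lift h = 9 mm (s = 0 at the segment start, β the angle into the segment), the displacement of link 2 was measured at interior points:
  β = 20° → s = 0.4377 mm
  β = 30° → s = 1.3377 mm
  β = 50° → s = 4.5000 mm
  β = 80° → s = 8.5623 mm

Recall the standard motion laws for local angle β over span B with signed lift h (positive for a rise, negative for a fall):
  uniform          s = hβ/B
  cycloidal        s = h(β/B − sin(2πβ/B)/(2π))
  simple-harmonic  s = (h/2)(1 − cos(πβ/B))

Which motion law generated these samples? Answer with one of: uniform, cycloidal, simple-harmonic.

candidates at β/B = r: uniform s = h·r (linear in β); cycloidal s = h·(r − sin(2πr)/(2π)); simple-harmonic s = (h/2)(1 − cos(πr))
β=20°: printed 0.4377 | uniform 1.8000, cycloidal 0.4377, simple-harmonic 0.8594
β=30°: printed 1.3377 | uniform 2.7000, cycloidal 1.3377, simple-harmonic 1.8550
β=50°: printed 4.5000 | uniform 4.5000, cycloidal 4.5000, simple-harmonic 4.5000
β=80°: printed 8.5623 | uniform 7.2000, cycloidal 8.5623, simple-harmonic 8.1406
only one law matches every sample → cycloidal

cycloidal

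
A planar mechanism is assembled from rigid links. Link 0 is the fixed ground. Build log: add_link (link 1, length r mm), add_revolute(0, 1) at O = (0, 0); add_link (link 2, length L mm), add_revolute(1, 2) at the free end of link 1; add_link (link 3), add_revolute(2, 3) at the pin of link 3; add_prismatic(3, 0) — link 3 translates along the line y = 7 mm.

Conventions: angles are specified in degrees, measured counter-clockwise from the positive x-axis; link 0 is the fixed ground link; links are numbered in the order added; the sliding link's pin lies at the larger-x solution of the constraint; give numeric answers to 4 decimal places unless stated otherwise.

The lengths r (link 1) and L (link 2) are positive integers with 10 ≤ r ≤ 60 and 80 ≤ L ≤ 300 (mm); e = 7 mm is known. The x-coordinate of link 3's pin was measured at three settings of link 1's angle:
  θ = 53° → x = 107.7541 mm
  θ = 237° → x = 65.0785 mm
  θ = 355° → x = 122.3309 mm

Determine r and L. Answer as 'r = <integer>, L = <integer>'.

constraint per measurement: (x − r cos θ)² + (r sin θ − e)² = L²
subtracting the θ₁ and θ₂ equations cancels the r² and L² terms:
r = (x₁² − x₂²) / (2[(x₁cos θ₁ + e sin θ₁) − (x₂cos θ₂ + e sin θ₂)]) = 33.0000 → r = 33
L² = (x₁ − r cos θ₁)² + (r sin θ₁ − e)² = 8100.0061 → L = 90.0000 → L = 90
check at θ₃=355°: x = 122.3309 (printed 122.3309) ✓

r = 33, L = 90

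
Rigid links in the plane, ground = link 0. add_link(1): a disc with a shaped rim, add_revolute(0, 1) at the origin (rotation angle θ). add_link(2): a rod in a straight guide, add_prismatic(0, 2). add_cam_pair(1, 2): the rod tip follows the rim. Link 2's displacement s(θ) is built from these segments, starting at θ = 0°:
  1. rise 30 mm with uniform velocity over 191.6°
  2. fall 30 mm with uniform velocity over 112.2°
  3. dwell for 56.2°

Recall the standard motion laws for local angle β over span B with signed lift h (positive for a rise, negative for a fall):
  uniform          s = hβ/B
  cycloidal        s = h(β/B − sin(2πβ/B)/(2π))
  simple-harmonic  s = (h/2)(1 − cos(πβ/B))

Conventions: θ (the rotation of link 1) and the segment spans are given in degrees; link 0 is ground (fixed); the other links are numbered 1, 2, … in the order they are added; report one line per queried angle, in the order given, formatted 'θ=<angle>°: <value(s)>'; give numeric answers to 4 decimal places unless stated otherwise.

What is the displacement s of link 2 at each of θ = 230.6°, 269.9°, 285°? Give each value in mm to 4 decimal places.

segment 1 (0° to 191.6°, uniform, h = 30) is passed completely: s = 0.0000 + (30) = 30.0000
θ = 230.6° falls in segment 2 (191.6° to 303.8°, uniform, h = -30): β = 230.6 − 191.6 = 39°, B = 112.2°; Δs = -30·39/112.2 = -10.4278; s = 30.0000 − 10.4278 = 19.5722
θ = 269.9° falls in segment 2 (191.6° to 303.8°, uniform, h = -30): β = 269.9 − 191.6 = 78.3°, B = 112.2°; Δs = -30·78.3/112.2 = -20.9358; s = 30.0000 − 20.9358 = 9.0642
θ = 285° falls in segment 2 (191.6° to 303.8°, uniform, h = -30): β = 285 − 191.6 = 93.4°, B = 112.2°; Δs = -30·93.4/112.2 = -24.9733; s = 30.0000 − 24.9733 = 5.0267

θ=230.6°: 19.5722
θ=269.9°: 9.0642
θ=285°: 5.0267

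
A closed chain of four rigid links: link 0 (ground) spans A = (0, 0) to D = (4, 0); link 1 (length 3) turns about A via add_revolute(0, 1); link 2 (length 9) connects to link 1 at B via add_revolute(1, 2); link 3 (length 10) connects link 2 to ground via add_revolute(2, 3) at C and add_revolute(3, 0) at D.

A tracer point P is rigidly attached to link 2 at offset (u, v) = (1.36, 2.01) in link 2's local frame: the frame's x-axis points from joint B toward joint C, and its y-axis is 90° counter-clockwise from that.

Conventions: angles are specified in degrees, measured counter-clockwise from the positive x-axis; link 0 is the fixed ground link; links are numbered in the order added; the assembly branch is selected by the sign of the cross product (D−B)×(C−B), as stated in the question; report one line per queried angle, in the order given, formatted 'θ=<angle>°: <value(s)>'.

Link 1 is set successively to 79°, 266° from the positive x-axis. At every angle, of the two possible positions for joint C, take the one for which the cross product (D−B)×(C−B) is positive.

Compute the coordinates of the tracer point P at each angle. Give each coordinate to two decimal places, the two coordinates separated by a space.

A=(0,0), D=(4.00,0)
θ=79°: B = A + 3.00·(cos79°, sin79°) = (0.5724, 2.9449)
θ=79°: |BD| = 4.5189
θ=79°: circle(B,9.00) ∩ circle(D,10.00): a=0.1572, h=8.9986
θ=79°:   candidates: C₊=(6.5559,9.6679) cross=40.664; C₋=(-5.1726,-3.9830) cross=-40.664
θ=79°:   branch + wants cross > 0 → take C=(6.5559,9.6679) (cross=40.664)
θ=79°: ex = (C−B)/|BC| = (0.6648,0.7470); ey = (-0.7470,0.6648)
θ=79°: P = B + 1.36·ex + 2.01·ey = (-0.0249,5.2971)
θ=266°: B = A + 3.00·(cos266°, sin266°) = (-0.2093, -2.9927)
θ=266°: |BD| = 5.1647
θ=266°: circle(B,9.00) ∩ circle(D,10.00): a=0.7429, h=8.9693
θ=266°:   candidates: C₊=(-4.8010,4.7478) cross=46.324; C₋=(5.5935,-9.8722) cross=-46.324
θ=266°:   branch + wants cross > 0 → take C=(-4.8010,4.7478) (cross=46.324)
θ=266°: ex = (C−B)/|BC| = (-0.5102,0.8601); ey = (-0.8601,-0.5102)
θ=266°: P = B + 1.36·ex + 2.01·ey = (-2.6319,-2.8485)

θ=79°: -0.02 5.30
θ=266°: -2.63 -2.85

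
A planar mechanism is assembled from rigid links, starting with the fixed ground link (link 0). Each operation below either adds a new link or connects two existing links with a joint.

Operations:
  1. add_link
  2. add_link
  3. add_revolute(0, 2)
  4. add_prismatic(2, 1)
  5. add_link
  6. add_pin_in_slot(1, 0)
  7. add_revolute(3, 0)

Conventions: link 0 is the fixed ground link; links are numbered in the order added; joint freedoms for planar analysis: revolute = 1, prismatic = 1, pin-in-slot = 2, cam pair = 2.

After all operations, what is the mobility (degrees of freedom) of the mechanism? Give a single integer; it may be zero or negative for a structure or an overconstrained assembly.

ground; <1,0,0>
#1 <2,0,0>
#2 <3,0,0>
R:0↔2 J1 <3,1,0>
P:2↔1 J1 <3,2,0>
#3 <4,2,0>
PS:1↔0 J2 <4,2,1>
R:3↔0 J1 <4,3,1>
3×3 − 2×3 − 1×1 = 2

M = 2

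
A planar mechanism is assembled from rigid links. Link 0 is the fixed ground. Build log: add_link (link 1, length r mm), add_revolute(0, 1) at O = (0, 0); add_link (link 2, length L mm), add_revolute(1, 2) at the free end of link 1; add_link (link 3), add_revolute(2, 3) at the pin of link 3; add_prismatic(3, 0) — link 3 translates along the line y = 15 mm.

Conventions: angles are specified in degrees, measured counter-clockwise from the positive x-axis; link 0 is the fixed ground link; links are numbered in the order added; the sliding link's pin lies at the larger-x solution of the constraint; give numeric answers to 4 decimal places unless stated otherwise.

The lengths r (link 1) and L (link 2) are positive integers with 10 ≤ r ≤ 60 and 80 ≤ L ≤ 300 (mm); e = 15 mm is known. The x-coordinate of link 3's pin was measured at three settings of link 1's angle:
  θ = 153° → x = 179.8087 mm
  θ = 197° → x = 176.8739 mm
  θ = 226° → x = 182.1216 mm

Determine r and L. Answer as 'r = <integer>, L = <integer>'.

constraint per measurement: (x − r cos θ)² + (r sin θ − e)² = L²
subtracting the θ₁ and θ₂ equations cancels the r² and L² terms:
r = (x₁² − x₂²) / (2[(x₁cos θ₁ + e sin θ₁) − (x₂cos θ₂ + e sin θ₂)]) = 26.0007 → r = 26
L² = (x₁ − r cos θ₁)² + (r sin θ₁ − e)² = 41209.0137 → L = 203.0000 → L = 203
check at θ₃=226°: x = 182.1216 (printed 182.1216) ✓

r = 26, L = 203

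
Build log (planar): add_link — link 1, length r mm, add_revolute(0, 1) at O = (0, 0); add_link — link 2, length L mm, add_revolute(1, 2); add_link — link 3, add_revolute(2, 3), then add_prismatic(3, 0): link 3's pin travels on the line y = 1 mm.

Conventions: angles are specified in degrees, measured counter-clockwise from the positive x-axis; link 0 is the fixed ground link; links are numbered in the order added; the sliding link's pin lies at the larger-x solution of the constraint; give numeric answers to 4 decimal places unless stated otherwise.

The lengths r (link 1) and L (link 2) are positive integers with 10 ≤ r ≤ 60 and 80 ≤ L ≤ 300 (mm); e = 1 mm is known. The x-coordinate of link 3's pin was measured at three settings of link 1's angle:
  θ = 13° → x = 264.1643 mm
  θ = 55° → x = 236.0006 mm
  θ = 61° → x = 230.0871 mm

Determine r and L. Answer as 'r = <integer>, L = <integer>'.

constraint per measurement: (x − r cos θ)² + (r sin θ − e)² = L²
subtracting the θ₁ and θ₂ equations cancels the r² and L² terms:
r = (x₁² − x₂²) / (2[(x₁cos θ₁ + e sin θ₁) − (x₂cos θ₂ + e sin θ₂)]) = 58.0000 → r = 58
L² = (x₁ − r cos θ₁)² + (r sin θ₁ − e)² = 43264.0039 → L = 208.0000 → L = 208
check at θ₃=61°: x = 230.0871 (printed 230.0871) ✓

r = 58, L = 208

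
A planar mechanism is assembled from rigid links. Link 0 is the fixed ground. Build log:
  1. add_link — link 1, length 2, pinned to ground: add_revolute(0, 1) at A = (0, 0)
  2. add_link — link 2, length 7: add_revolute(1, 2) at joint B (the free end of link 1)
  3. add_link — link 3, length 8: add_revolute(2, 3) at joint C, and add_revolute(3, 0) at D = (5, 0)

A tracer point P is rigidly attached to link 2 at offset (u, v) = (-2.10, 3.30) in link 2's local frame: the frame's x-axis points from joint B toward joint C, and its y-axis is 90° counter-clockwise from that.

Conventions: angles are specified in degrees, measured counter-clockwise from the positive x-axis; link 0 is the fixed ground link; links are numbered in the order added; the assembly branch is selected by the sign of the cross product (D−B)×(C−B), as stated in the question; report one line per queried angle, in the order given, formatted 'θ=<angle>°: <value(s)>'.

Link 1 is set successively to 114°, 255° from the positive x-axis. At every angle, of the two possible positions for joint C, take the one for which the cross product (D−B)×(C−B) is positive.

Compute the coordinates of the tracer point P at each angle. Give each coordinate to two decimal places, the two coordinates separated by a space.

A=(0,0), D=(5.00,0)
θ=114°: B = A + 2.00·(cos114°, sin114°) = (-0.8135, 1.8271)
θ=114°: |BD| = 6.0938
θ=114°: circle(B,7.00) ∩ circle(D,8.00): a=1.8162, h=6.7603
θ=114°:   candidates: C₊=(2.9460,7.7318) cross=41.196; C₋=(-1.1078,-5.1667) cross=-41.196
θ=114°:   branch + wants cross > 0 → take C=(2.9460,7.7318) (cross=41.196)
θ=114°: ex = (C−B)/|BC| = (0.5371,0.8435); ey = (-0.8435,0.5371)
θ=114°: P = B + -2.10·ex + 3.30·ey = (-4.7250,1.8280)
θ=255°: B = A + 2.00·(cos255°, sin255°) = (-0.5176, -1.9319)
θ=255°: |BD| = 5.8461
θ=255°: circle(B,7.00) ∩ circle(D,8.00): a=1.6401, h=6.8051
θ=255°:   candidates: C₊=(-1.2185,5.0330) cross=39.783; C₋=(3.2791,-7.8127) cross=-39.783
θ=255°:   branch + wants cross > 0 → take C=(-1.2185,5.0330) (cross=39.783)
θ=255°: ex = (C−B)/|BC| = (-0.1001,0.9950); ey = (-0.9950,-0.1001)
θ=255°: P = B + -2.10·ex + 3.30·ey = (-3.5908,-4.3517)

θ=114°: -4.72 1.83
θ=255°: -3.59 -4.35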